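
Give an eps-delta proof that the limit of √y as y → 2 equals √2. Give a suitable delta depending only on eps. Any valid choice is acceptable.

Suppose eps > 0. We want delta > 0 such that 0 < |y − 2| < delta implies |√y − √2| < eps.
Multiplying by the conjugate, |√y − √2| = |y − 2|/(√y + √2).
Restrict delta ≤ 2 so that |y − 2| < 2 forces y > 0, and then √y + √2 > √2.
Hence |√y − √2| < |y − 2|/√2, which is < eps once |y − 2| < √2·eps.
Take delta = min(2, √2·eps). If 0 < |y − 2| < delta then y > 0 and |√y − √2| < |y − 2|/√2 < eps.

delta = min(2, √2·eps)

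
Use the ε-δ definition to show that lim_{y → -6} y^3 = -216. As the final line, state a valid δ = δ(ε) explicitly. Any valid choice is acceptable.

Suppose ε > 0. We seek δ > 0 with 0 < |y + 6| < δ ⇒ |y^3 + 216| < ε.
Factor: y^3 + 216 = (y + 6)(y^2 - 6y + 36), so |y^3 + 216| = |y + 6|·|y^2 - 6y + 36|.
Restrict δ ≤ 1. Then |y + 6| < 1 gives |y| < 7, so by the triangle inequality |y^2 - 6y + 36| ≤ 7^2 + 6·7 + 36 = 127.
Hence |y^3 + 216| ≤ 127|y + 6|, which is < ε once |y + 6| < ε/127.
Take δ = min(1, ε/127). If 0 < |y + 6| < δ then both bounds hold and |y^3 + 216| ≤ 127|y + 6| < 127·(ε/127) = ε.

δ = min(1, ε/127)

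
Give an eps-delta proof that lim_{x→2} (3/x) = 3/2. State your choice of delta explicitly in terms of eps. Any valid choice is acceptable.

delta = min(1, (2/3)eps)

Let eps > 0. We seek delta > 0 such that 0 < |x − 2| < delta implies |3/x − (3/2)| < eps.
|3/x − (3/2)| = 3·|2 − x|/(2·|x|) = 3|x − 2|/(2|x|).
Require delta ≤ 1 so that |x| > 2 − 1 = 1, hence 2|x| > 2.
Then |3/x − (3/2)| < 3|x − 2|/2, which is < eps when |x − 2| < (2/3)eps.
Take delta = min(1, (2/3)eps). Then 0 < |x − 2| < delta gives both |x − 2| < 1 and |x − 2| < (2/3)eps, so |3/x − (3/2)| < eps.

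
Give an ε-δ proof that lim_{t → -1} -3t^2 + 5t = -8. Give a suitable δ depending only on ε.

δ = min(2, ε/17)

Suppose ε > 0. We want δ > 0 such that 0 < |t + 1| < δ implies |(-3t^2 + 5t) + 8| < ε.
(-3t^2 + 5t) + 8 = -3t^2 + 5t + 8 = (t + 1)(-3t + 8).
So |(-3t^2 + 5t) + 8| = |t + 1|·|-3t + 8|.
Require δ ≤ 2. Then |t + 1| < 2 gives |t| < 3, and by the triangle inequality |-3t + 8| ≤ 3·3 + 8 = 17.
Hence |(-3t^2 + 5t) + 8| ≤ 17|t + 1| < ε provided |t + 1| < ε/17.
Choosing δ = min(2, ε/17) ensures both conditions, hence |(-3t^2 + 5t) + 8| < ε.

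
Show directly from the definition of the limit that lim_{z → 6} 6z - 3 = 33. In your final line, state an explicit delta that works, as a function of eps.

delta = eps/6

Suppose eps > 0. We need delta > 0 so that 0 < |z − 6| < delta implies |(6z - 3) − 33| < eps.
Since (6z - 3) − 33 = 6(z − 6), we have |(6z - 3) − 33| = 6|z − 6|.
So 6|z − 6| < eps exactly when |z − 6| < eps/6.
Take delta = eps/6. If 0 < |z − 6| < delta then |(6z - 3) − 33| = 6|z − 6| < 6·(eps/6) = eps.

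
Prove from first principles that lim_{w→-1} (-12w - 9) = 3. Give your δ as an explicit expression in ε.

δ = ε/12

Fix ε > 0. We need δ > 0 so that 0 < |w + 1| < δ implies |(-12w - 9) − 3| < ε.
Since (-12w - 9) − 3 = -12(w + 1), we have |(-12w - 9) − 3| = 12|w + 1|.
Thus it suffices that |w + 1| < ε/12.
Take δ = ε/12. If 0 < |w + 1| < δ then |(-12w - 9) − 3| = 12|w + 1| < 12·(ε/12) = ε.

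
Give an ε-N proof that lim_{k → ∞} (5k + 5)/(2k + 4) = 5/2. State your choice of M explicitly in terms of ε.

M = (5/2)/ε

Let ε > 0. For k ≥ 1, |(5k + 5)/(2k + 4) − (5/2)| = |-10|/(2(2k + 4)) = 10/(2(2k + 4)).
Since 2k + 4 ≥ 2k for k ≥ 1, this is ≤ 10/(2·2k) = (5/2)/k.
So |(5k + 5)/(2k + 4) − (5/2)| < ε whenever k > (5/2)/ε.
Take M = (5/2)/ε. If k > M then |(5k + 5)/(2k + 4) − (5/2)| ≤ (5/2)/k < ε.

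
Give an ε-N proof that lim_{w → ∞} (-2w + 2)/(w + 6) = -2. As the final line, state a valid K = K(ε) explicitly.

Fix ε > 0. We seek K > 0 such that w > K implies |(-2w + 2)/(w + 6) + 2| < ε.
(-2w + 2)/(w + 6) + 2 = ((-2w + 2) − (-2)(w + 6)) / ((w + 6)) = 14/((w + 6)).
For w > 0 we have w + 6 > w, so |(-2w + 2)/(w + 6) + 2| = 14/((w + 6)) < 14/(w) = 14/w.
Thus |(-2w + 2)/(w + 6) + 2| < ε whenever w > 14/ε.
Take K = 14/ε. If w > K then |(-2w + 2)/(w + 6) + 2| < 14/w < ε.

K = 14/ε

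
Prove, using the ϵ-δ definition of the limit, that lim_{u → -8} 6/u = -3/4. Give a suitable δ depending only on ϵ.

δ = min(4, (16/3)ϵ)

Let ϵ > 0. We seek δ > 0 such that 0 < |u + 8| < δ implies |6/u + 3/4| < ϵ.
|6/u + 3/4| = 6·|-8 − u|/(8·|u|) = 6|u + 8|/(8|u|).
Require δ ≤ 4 so that |u| > 8 − 4 = 4, hence 8|u| > 32.
Then |6/u + 3/4| < 6|u + 8|/32, which is < ϵ when |u + 8| < (16/3)ϵ.
Take δ = min(4, (16/3)ϵ). Then 0 < |u + 8| < δ gives both |u + 8| < 4 and |u + 8| < (16/3)ϵ, so |6/u + 3/4| < ϵ.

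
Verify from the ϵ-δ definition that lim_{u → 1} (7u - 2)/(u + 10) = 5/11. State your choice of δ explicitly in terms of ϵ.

Let ϵ > 0 be given. We want δ > 0 with 0 < |u − 1| < δ ⇒ |(7u - 2)/(u + 10) − (5/11)| < ϵ.
Combining over a common denominator, (7u - 2)/(u + 10) − (5/11) = [(7u - 2)·11 − 5·(u + 10)] / [11·(u + 10)] = 72(u − 1) / (11(u + 10)).
So |(7u - 2)/(u + 10) − (5/11)| = 72|u − 1| / (11·|u + 10|).
Require δ ≤ 11/2, so |u + 10| ≥ |11| − |u − 1| > 11 − 11/2 = 11/2.
Hence |(7u - 2)/(u + 10) − (5/11)| < 72|u − 1|/(11·(11/2)) = (144/121)|u − 1|, which is < ϵ once |u − 1| < (121/144)ϵ.
Take δ = min(11/2, (121/144)ϵ). Then 0 < |u − 1| < δ forces both bounds, so |(7u - 2)/(u + 10) − (5/11)| < ϵ.

δ = min(11/2, (121/144)ϵ)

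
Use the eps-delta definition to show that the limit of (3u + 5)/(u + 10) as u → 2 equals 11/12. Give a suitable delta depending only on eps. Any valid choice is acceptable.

Fix eps > 0. We want delta > 0 with 0 < |u − 2| < delta ⇒ |(3u + 5)/(u + 10) − (11/12)| < eps.
Combining over a common denominator, (3u + 5)/(u + 10) − (11/12) = [(3u + 5)·12 − 11·(u + 10)] / [12·(u + 10)] = 25(u − 2) / (12(u + 10)).
So |(3u + 5)/(u + 10) − (11/12)| = 25|u − 2| / (12·|u + 10|).
Require delta ≤ 6, so |u + 10| ≥ |12| − |u − 2| > 12 − 6 = 6.
Hence |(3u + 5)/(u + 10) − (11/12)| < 25|u − 2|/(12·6) = (25/72)|u − 2|, which is < eps once |u − 2| < (72/25)eps.
Take delta = min(6, (72/25)eps). Then 0 < |u − 2| < delta forces both bounds, so |(3u + 5)/(u + 10) − (11/12)| < eps.

delta = min(6, (72/25)eps)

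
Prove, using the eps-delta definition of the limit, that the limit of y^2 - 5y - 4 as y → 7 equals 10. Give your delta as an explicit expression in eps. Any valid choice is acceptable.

delta = min(2, eps/11)

Let eps > 0 be given. We want delta > 0 such that 0 < |y − 7| < delta implies |(y^2 - 5y - 4) − 10| < eps.
(y^2 - 5y - 4) − 10 = y^2 - 5y - 14 = (y − 7)(y + 2).
So |(y^2 - 5y - 4) − 10| = |y − 7|·|y + 2|.
Require delta ≤ 2. Then |y − 7| < 2 gives |y| < 9, and by the triangle inequality |y + 2| ≤ 9 + 2 = 11.
Hence |(y^2 - 5y - 4) − 10| ≤ 11|y − 7| < eps provided |y − 7| < eps/11.
Take delta = min(2, eps/11). Then 0 < |y − 7| < delta gives both |y − 7| < 2 and |y − 7| < eps/11, so |(y^2 - 5y - 4) − 10| < eps.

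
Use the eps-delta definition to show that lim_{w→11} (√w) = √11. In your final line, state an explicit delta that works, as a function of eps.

Fix eps > 0. We want delta > 0 such that 0 < |w − 11| < delta implies |√w − √11| < eps.
Multiplying by the conjugate, |√w − √11| = |w − 11|/(√w + √11).
Restrict delta ≤ 11 so that |w − 11| < 11 forces w > 0, and then √w + √11 > √11.
Hence |√w − √11| < |w − 11|/√11, which is < eps once |w − 11| < √11·eps.
Take delta = min(11, √11·eps). If 0 < |w − 11| < delta then w > 0 and |√w − √11| < |w − 11|/√11 < eps.

delta = min(11, √11·eps)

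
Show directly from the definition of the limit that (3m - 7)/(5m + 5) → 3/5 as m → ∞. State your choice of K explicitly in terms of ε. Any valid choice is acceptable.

K = 2/ε

Suppose ε > 0. For m ≥ 1, |(3m - 7)/(5m + 5) − (3/5)| = |-50|/(5(5m + 5)) = 50/(5(5m + 5)).
Since 5m + 5 ≥ 5m for m ≥ 1, this is ≤ 50/(5·5m) = 2/m.
So |(3m - 7)/(5m + 5) − (3/5)| < ε whenever m > 2/ε.
Take K = 2/ε. If m > K then |(3m - 7)/(5m + 5) − (3/5)| ≤ 2/m < ε.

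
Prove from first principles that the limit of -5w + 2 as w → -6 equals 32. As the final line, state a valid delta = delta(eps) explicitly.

delta = eps/5

Suppose eps > 0. We need delta > 0 so that 0 < |w + 6| < delta implies |(-5w + 2) − 32| < eps.
|(-5w + 2) − 32| = |-5w - 30| = 5|w + 6|.
Thus it suffices that |w + 6| < eps/5.
Choosing delta = eps/5 gives |(-5w + 2) − 32| = 5|w + 6| < eps whenever |w + 6| < delta.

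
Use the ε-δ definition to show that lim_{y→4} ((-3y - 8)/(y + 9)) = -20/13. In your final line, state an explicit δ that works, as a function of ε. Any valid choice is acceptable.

δ = min(13/2, (169/38)ε)

Suppose ε > 0. We want δ > 0 with 0 < |y − 4| < δ ⇒ |(-3y - 8)/(y + 9) + 20/13| < ε.
Combining over a common denominator, (-3y - 8)/(y + 9) + 20/13 = [(-3y - 8)·13 − (-20)·(y + 9)] / [13·(y + 9)] = -19(y − 4) / (13(y + 9)).
So |(-3y - 8)/(y + 9) + 20/13| = 19|y − 4| / (13·|y + 9|).
Require δ ≤ 13/2, so |y + 9| ≥ |13| − |y − 4| > 13 − 13/2 = 13/2.
Hence |(-3y - 8)/(y + 9) + 20/13| < 19|y − 4|/(13·(13/2)) = (38/169)|y − 4|, which is < ε once |y − 4| < (169/38)ε.
Take δ = min(13/2, (169/38)ε). Then 0 < |y − 4| < δ forces both bounds, so |(-3y - 8)/(y + 9) + 20/13| < ε.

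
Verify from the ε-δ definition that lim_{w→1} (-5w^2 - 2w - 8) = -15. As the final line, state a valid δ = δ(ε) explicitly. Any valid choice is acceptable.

δ = min(1, ε/17)

Let ε > 0. We want δ > 0 such that 0 < |w − 1| < δ implies |(-5w^2 - 2w - 8) + 15| < ε.
(-5w^2 - 2w - 8) + 15 = -5w^2 - 2w + 7 = (w − 1)(-5w - 7).
So |(-5w^2 - 2w - 8) + 15| = |w − 1|·|-5w - 7|.
Assume first that |w − 1| < 1, so |w| < 2. Then |-5w - 7| ≤ 5·2 + 7 = 17.
Hence |(-5w^2 - 2w - 8) + 15| ≤ 17|w − 1| < ε provided |w − 1| < ε/17.
Take δ = min(1, ε/17). Then 0 < |w − 1| < δ gives both |w − 1| < 1 and |w − 1| < ε/17, so |(-5w^2 - 2w - 8) + 15| < ε.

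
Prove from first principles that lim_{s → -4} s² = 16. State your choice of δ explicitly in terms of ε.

δ = min(1, ε/9)

Suppose ε > 0. We seek δ > 0 with 0 < |s + 4| < δ ⇒ |s² − 16| < ε.
Factor: s² − 16 = (s + 4)(s - 4), so |s² − 16| = |s + 4|·|s - 4|.
Restrict δ ≤ 1. Then |s + 4| < 1 gives |s| < 5, so by the triangle inequality |s - 4| ≤ 5 + 4 = 9.
Hence |s² − 16| ≤ 9|s + 4|, which is < ε once |s + 4| < ε/9.
Take δ = min(1, ε/9). If 0 < |s + 4| < δ then both bounds hold and |s² − 16| ≤ 9|s + 4| < 9·(ε/9) = ε.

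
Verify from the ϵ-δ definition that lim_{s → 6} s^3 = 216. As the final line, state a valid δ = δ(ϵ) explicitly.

Fix ϵ > 0. We seek δ > 0 with 0 < |s − 6| < δ ⇒ |s^3 − 216| < ϵ.
Factor: s^3 − 216 = (s − 6)(s^2 + 6s + 36), so |s^3 − 216| = |s − 6|·|s^2 + 6s + 36|.
Restrict δ ≤ 2. Then |s − 6| < 2 gives |s| < 8, so by the triangle inequality |s^2 + 6s + 36| ≤ 8^2 + 6·8 + 36 = 148.
Hence |s^3 − 216| ≤ 148|s − 6|, which is < ϵ once |s − 6| < ϵ/148.
Take δ = min(2, ϵ/148). If 0 < |s − 6| < δ then both bounds hold and |s^3 − 216| ≤ 148|s − 6| < 148·(ϵ/148) = ϵ.

δ = min(2, ϵ/148)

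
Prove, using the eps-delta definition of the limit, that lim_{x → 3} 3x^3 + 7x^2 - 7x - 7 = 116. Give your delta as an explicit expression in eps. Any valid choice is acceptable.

delta = min(1, eps/153)

Suppose eps > 0. We want delta > 0 such that 0 < |x − 3| < delta implies |(3x^3 + 7x^2 - 7x - 7) − 116| < eps.
(3x^3 + 7x^2 - 7x - 7) − 116 = 3x^3 + 7x^2 - 7x - 123 = (x − 3)(3x^2 + 16x + 41).
So |(3x^3 + 7x^2 - 7x - 7) − 116| = |x − 3|·|3x^2 + 16x + 41|.
Require delta ≤ 1. Then |x − 3| < 1 gives |x| < 4, and by the triangle inequality |3x^2 + 16x + 41| ≤ 3·4^2 + 16·4 + 41 = 153.
Hence |(3x^3 + 7x^2 - 7x - 7) − 116| ≤ 153|x − 3| < eps provided |x − 3| < eps/153.
Take delta = min(1, eps/153). Then 0 < |x − 3| < delta gives both |x − 3| < 1 and |x − 3| < eps/153, so |(3x^3 + 7x^2 - 7x - 7) − 116| < eps.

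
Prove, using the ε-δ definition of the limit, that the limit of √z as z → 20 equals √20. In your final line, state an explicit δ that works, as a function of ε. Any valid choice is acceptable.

δ = min(20, √20·ε)

Fix ε > 0. We want δ > 0 such that 0 < |z − 20| < δ implies |√z − √20| < ε.
Rationalise: √z − √20 = (z − 20)/(√z + √20), so |√z − √20| = |z − 20|/(√z + √20).
Restrict δ ≤ 20 so that |z − 20| < 20 forces z > 0, and then √z + √20 > √20.
Hence |√z − √20| < |z − 20|/√20, which is < ε once |z − 20| < √20·ε.
Take δ = min(20, √20·ε). If 0 < |z − 20| < δ then z > 0 and |√z − √20| < |z − 20|/√20 < ε.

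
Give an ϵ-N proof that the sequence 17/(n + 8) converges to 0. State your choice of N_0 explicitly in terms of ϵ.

Fix ϵ > 0. For n ≥ 1, |17/(n + 8) − 0| = 17/(n + 8) ≤ 17/n.
We need 17/n < ϵ, i.e. n > 17/ϵ.
Take N_0 = 17/ϵ. If n > N_0 then |17/(n + 8)| ≤ 17/n < ϵ.

N_0 = 17/ϵ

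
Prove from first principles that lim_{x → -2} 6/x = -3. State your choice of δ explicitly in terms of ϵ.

δ = min(1, (1/3)ϵ)

Fix ϵ > 0. We seek δ > 0 such that 0 < |x + 2| < δ implies |6/x + 3| < ϵ.
|6/x + 3| = 6·|-2 − x|/(2·|x|) = 6|x + 2|/(2|x|).
Restrict δ ≤ 1. Then |x + 2| < 1 gives |x| > 1, so 2|x| > 2.
Then |6/x + 3| < 6|x + 2|/2, which is < ϵ when |x + 2| < (1/3)ϵ.
Take δ = min(1, (1/3)ϵ). Then 0 < |x + 2| < δ gives both |x + 2| < 1 and |x + 2| < (1/3)ϵ, so |6/x + 3| < ϵ.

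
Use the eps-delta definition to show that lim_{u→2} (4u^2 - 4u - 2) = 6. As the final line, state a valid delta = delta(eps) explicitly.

Fix eps > 0. We want delta > 0 such that 0 < |u − 2| < delta implies |(4u^2 - 4u - 2) − 6| < eps.
(4u^2 - 4u - 2) − 6 = 4u^2 - 4u - 8 = (u − 2)(4u + 4).
So |(4u^2 - 4u - 2) − 6| = |u − 2|·|4u + 4|.
Require delta ≤ 1. Then |u − 2| < 1 gives |u| < 3, and by the triangle inequality |4u + 4| ≤ 4·3 + 4 = 16.
Hence |(4u^2 - 4u - 2) − 6| ≤ 16|u − 2| < eps provided |u − 2| < eps/16.
Choosing delta = min(1, eps/16) ensures both conditions, hence |(4u^2 - 4u - 2) − 6| < eps.

delta = min(1, eps/16)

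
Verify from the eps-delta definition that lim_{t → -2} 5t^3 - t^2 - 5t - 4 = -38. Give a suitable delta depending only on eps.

Suppose eps > 0. We want delta > 0 such that 0 < |t + 2| < delta implies |(5t^3 - t^2 - 5t - 4) + 38| < eps.
(5t^3 - t^2 - 5t - 4) + 38 = 5t^3 - t^2 - 5t + 34 = (t + 2)(5t^2 - 11t + 17).
So |(5t^3 - t^2 - 5t - 4) + 38| = |t + 2|·|5t^2 - 11t + 17|.
Require delta ≤ 1. Then |t + 2| < 1 gives |t| < 3, and by the triangle inequality |5t^2 - 11t + 17| ≤ 5·3^2 + 11·3 + 17 = 95.
Hence |(5t^3 - t^2 - 5t - 4) + 38| ≤ 95|t + 2| < eps provided |t + 2| < eps/95.
Choosing delta = min(1, eps/95) ensures both conditions, hence |(5t^3 - t^2 - 5t - 4) + 38| < eps.

delta = min(1, eps/95)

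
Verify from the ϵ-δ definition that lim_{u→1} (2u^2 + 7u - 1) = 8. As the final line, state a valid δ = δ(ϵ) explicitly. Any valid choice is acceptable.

Suppose ϵ > 0. We want δ > 0 such that 0 < |u − 1| < δ implies |(2u^2 + 7u - 1) − 8| < ϵ.
(2u^2 + 7u - 1) − 8 = 2u^2 + 7u - 9 = (u − 1)(2u + 9).
So |(2u^2 + 7u - 1) − 8| = |u − 1|·|2u + 9|.
Require δ ≤ 2. Then |u − 1| < 2 gives |u| < 3, and by the triangle inequality |2u + 9| ≤ 2·3 + 9 = 15.
Hence |(2u^2 + 7u - 1) − 8| ≤ 15|u − 1| < ϵ provided |u − 1| < ϵ/15.
Take δ = min(2, ϵ/15). Then 0 < |u − 1| < δ gives both |u − 1| < 2 and |u − 1| < ϵ/15, so |(2u^2 + 7u - 1) − 8| < ϵ.

δ = min(2, ϵ/15)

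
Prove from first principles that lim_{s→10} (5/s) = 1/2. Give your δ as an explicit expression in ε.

Fix ε > 0. We seek δ > 0 such that 0 < |s − 10| < δ implies |5/s − (1/2)| < ε.
|5/s − (1/2)| = 5·|10 − s|/(10·|s|) = 5|s − 10|/(10|s|).
Require δ ≤ 5 so that |s| > 10 − 5 = 5, hence 10|s| > 50.
Then |5/s − (1/2)| < 5|s − 10|/50, which is < ε when |s − 10| < 10ε.
Take δ = min(5, 10ε). Then 0 < |s − 10| < δ gives both |s − 10| < 5 and |s − 10| < 10ε, so |5/s − (1/2)| < ε.

δ = min(5, 10ε)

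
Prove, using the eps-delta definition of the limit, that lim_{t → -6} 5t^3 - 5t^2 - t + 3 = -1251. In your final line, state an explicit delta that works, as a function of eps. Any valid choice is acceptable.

Fix eps > 0. We want delta > 0 such that 0 < |t + 6| < delta implies |(5t^3 - 5t^2 - t + 3) + 1251| < eps.
(5t^3 - 5t^2 - t + 3) + 1251 = 5t^3 - 5t^2 - t + 1254 = (t + 6)(5t^2 - 35t + 209).
So |(5t^3 - 5t^2 - t + 3) + 1251| = |t + 6|·|5t^2 - 35t + 209|.
Require delta ≤ 1. Then |t + 6| < 1 gives |t| < 7, and by the triangle inequality |5t^2 - 35t + 209| ≤ 5·7^2 + 35·7 + 209 = 699.
Hence |(5t^3 - 5t^2 - t + 3) + 1251| ≤ 699|t + 6| < eps provided |t + 6| < eps/699.
Take delta = min(1, eps/699). Then 0 < |t + 6| < delta gives both |t + 6| < 1 and |t + 6| < eps/699, so |(5t^3 - 5t^2 - t + 3) + 1251| < eps.

delta = min(1, eps/699)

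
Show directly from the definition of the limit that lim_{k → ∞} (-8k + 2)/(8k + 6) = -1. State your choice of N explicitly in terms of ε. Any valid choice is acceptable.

Let ε > 0. For k ≥ 1, |(-8k + 2)/(8k + 6) + 1| = |64|/(8(8k + 6)) = 64/(8(8k + 6)).
Since 8k + 6 ≥ 8k for k ≥ 1, this is ≤ 64/(8·8k) = 1/k.
So |(-8k + 2)/(8k + 6) + 1| < ε whenever k > 1/ε.
Take N = 1/ε. If k > N then |(-8k + 2)/(8k + 6) + 1| ≤ 1/k < ε.

N = 1/ε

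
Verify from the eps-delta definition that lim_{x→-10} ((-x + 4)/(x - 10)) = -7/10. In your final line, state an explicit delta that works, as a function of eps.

delta = min(10, (100/3)eps)

Fix eps > 0. We want delta > 0 with 0 < |x + 10| < delta ⇒ |(-x + 4)/(x - 10) + 7/10| < eps.
Combining over a common denominator, (-x + 4)/(x - 10) + 7/10 = [(-x + 4)·(-20) − 14·(x - 10)] / [(-20)·(x - 10)] = 6(x + 10) / ((-20)(x - 10)).
So |(-x + 4)/(x - 10) + 7/10| = 6|x + 10| / (20·|x − 10|).
Restrict delta ≤ 10. Then |x + 10| < 10 gives |x − 10| = |(x + 10) + (-20)| ≥ 20 − 10 = 10.
Hence |(-x + 4)/(x - 10) + 7/10| < 6|x + 10|/(20·10) = (3/100)|x + 10|, which is < eps once |x + 10| < (100/3)eps.
Take delta = min(10, (100/3)eps). Then 0 < |x + 10| < delta forces both bounds, so |(-x + 4)/(x - 10) + 7/10| < eps.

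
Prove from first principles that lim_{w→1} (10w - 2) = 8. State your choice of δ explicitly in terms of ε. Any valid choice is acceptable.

Fix ε > 0. We need δ > 0 so that 0 < |w − 1| < δ implies |(10w - 2) − 8| < ε.
|(10w - 2) − 8| = |10w - 10| = 10|w − 1|.
Thus it suffices that |w − 1| < ε/10.
Take δ = ε/10. If 0 < |w − 1| < δ then |(10w - 2) − 8| = 10|w − 1| < 10·(ε/10) = ε.

δ = ε/10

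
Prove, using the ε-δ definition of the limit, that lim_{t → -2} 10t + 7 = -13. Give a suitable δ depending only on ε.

δ = ε/10

Let ε > 0. We need δ > 0 so that 0 < |t + 2| < δ implies |(10t + 7) + 13| < ε.
Since (10t + 7) + 13 = 10(t + 2), we have |(10t + 7) + 13| = 10|t + 2|.
Thus it suffices that |t + 2| < ε/10.
Take δ = ε/10. If 0 < |t + 2| < δ then |(10t + 7) + 13| = 10|t + 2| < 10·(ε/10) = ε.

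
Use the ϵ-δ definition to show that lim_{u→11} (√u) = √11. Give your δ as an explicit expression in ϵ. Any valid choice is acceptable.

Suppose ϵ > 0. We want δ > 0 such that 0 < |u − 11| < δ implies |√u − √11| < ϵ.
Rationalise: √u − √11 = (u − 11)/(√u + √11), so |√u − √11| = |u − 11|/(√u + √11).
Restrict δ ≤ 11 so that |u − 11| < 11 forces u > 0, and then √u + √11 > √11.
Hence |√u − √11| < |u − 11|/√11, which is < ϵ once |u − 11| < √11·ϵ.
Take δ = min(11, √11·ϵ). If 0 < |u − 11| < δ then u > 0 and |√u − √11| < |u − 11|/√11 < ϵ.

δ = min(11, √11·ϵ)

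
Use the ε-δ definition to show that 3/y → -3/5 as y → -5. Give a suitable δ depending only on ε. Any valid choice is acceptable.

Fix ε > 0. We seek δ > 0 such that 0 < |y + 5| < δ implies |3/y + 3/5| < ε.
|3/y + 3/5| = 3·|-5 − y|/(5·|y|) = 3|y + 5|/(5|y|).
Restrict δ ≤ 5/2. Then |y + 5| < 5/2 gives |y| > 5/2, so 5|y| > 25/2.
Then |3/y + 3/5| < 3|y + 5|/(25/2), which is < ε when |y + 5| < (25/6)ε.
Take δ = min(5/2, (25/6)ε). Then 0 < |y + 5| < δ gives both |y + 5| < 5/2 and |y + 5| < (25/6)ε, so |3/y + 3/5| < ε.

δ = min(5/2, (25/6)ε)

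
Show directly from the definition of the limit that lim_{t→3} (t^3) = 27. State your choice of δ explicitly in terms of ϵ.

Suppose ϵ > 0. We seek δ > 0 with 0 < |t − 3| < δ ⇒ |t^3 − 27| < ϵ.
Factor: t^3 − 27 = (t − 3)(t^2 + 3t + 9), so |t^3 − 27| = |t − 3|·|t^2 + 3t + 9|.
Impose δ ≤ 1 so that |t| < 4; then |t^2 + 3t + 9| ≤ 37.
Hence |t^3 − 27| ≤ 37|t − 3|, which is < ϵ once |t − 3| < ϵ/37.
Take δ = min(1, ϵ/37). If 0 < |t − 3| < δ then both bounds hold and |t^3 − 27| ≤ 37|t − 3| < 37·(ϵ/37) = ϵ.

δ = min(1, ϵ/37)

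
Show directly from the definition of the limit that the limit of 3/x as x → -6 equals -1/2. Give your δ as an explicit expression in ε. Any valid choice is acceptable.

δ = min(3, 6ε)

Fix ε > 0. We seek δ > 0 such that 0 < |x + 6| < δ implies |3/x + 1/2| < ε.
|3/x + 1/2| = 3·|-6 − x|/(6·|x|) = 3|x + 6|/(6|x|).
Require δ ≤ 3 so that |x| > 6 − 3 = 3, hence 6|x| > 18.
Then |3/x + 1/2| < 3|x + 6|/18, which is < ε when |x + 6| < 6ε.
Take δ = min(3, 6ε). Then 0 < |x + 6| < δ gives both |x + 6| < 3 and |x + 6| < 6ε, so |3/x + 1/2| < ε.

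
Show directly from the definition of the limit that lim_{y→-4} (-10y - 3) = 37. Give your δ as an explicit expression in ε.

Fix ε > 0. We need δ > 0 so that 0 < |y + 4| < δ implies |(-10y - 3) − 37| < ε.
|(-10y - 3) − 37| = |-10y - 40| = 10|y + 4|.
So 10|y + 4| < ε exactly when |y + 4| < ε/10.
Take δ = ε/10. If 0 < |y + 4| < δ then |(-10y - 3) − 37| = 10|y + 4| < 10·(ε/10) = ε.

δ = ε/10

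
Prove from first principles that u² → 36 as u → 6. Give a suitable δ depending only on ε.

Let ε > 0 be given. We seek δ > 0 with 0 < |u − 6| < δ ⇒ |u² − 36| < ε.
Factor: u² − 36 = (u − 6)(u + 6), so |u² − 36| = |u − 6|·|u + 6|.
Restrict δ ≤ 2. Then |u − 6| < 2 gives |u| < 8, so by the triangle inequality |u + 6| ≤ 8 + 6 = 14.
Hence |u² − 36| ≤ 14|u − 6|, which is < ε once |u − 6| < ε/14.
Take δ = min(2, ε/14). If 0 < |u − 6| < δ then both bounds hold and |u² − 36| ≤ 14|u − 6| < 14·(ε/14) = ε.

δ = min(2, ε/14)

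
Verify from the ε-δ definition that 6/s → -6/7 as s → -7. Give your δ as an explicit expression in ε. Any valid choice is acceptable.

δ = min(7/2, (49/12)ε)

Let ε > 0. We seek δ > 0 such that 0 < |s + 7| < δ implies |6/s + 6/7| < ε.
|6/s + 6/7| = 6·|-7 − s|/(7·|s|) = 6|s + 7|/(7|s|).
Require δ ≤ 7/2 so that |s| > 7 − 7/2 = 7/2, hence 7|s| > 49/2.
Then |6/s + 6/7| < 6|s + 7|/(49/2), which is < ε when |s + 7| < (49/12)ε.
Take δ = min(7/2, (49/12)ε). Then 0 < |s + 7| < δ gives both |s + 7| < 7/2 and |s + 7| < (49/12)ε, so |6/s + 6/7| < ε.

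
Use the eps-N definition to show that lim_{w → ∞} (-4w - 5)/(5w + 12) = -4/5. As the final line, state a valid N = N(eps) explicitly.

N = (23/25)/eps

Suppose eps > 0. We seek N > 0 such that w > N implies |(-4w - 5)/(5w + 12) + 4/5| < eps.
(-4w - 5)/(5w + 12) + 4/5 = (5(-4w - 5) − (-4)(5w + 12)) / (5(5w + 12)) = 23/(5(5w + 12)).
For w > 0 we have 5w + 12 > 5w, so |(-4w - 5)/(5w + 12) + 4/5| = 23/(5(5w + 12)) < 23/(5·5w) = (23/25)/w.
Thus |(-4w - 5)/(5w + 12) + 4/5| < eps whenever w > (23/25)/eps.
Take N = (23/25)/eps. If w > N then |(-4w - 5)/(5w + 12) + 4/5| < (23/25)/w < eps.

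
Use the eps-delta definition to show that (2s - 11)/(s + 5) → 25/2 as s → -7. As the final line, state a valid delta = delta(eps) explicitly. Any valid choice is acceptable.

Suppose eps > 0. We want delta > 0 with 0 < |s + 7| < delta ⇒ |(2s - 11)/(s + 5) − (25/2)| < eps.
Combining over a common denominator, (2s - 11)/(s + 5) − (25/2) = [(2s - 11)·(-2) − (-25)·(s + 5)] / [(-2)·(s + 5)] = 21(s + 7) / ((-2)(s + 5)).
So |(2s - 11)/(s + 5) − (25/2)| = 21|s + 7| / (2·|s + 5|).
Restrict delta ≤ 1. Then |s + 7| < 1 gives |s + 5| = |(s + 7) + (-2)| ≥ 2 − 1 = 1.
Hence |(2s - 11)/(s + 5) − (25/2)| < 21|s + 7|/(2·1) = (21/2)|s + 7|, which is < eps once |s + 7| < (2/21)eps.
Take delta = min(1, (2/21)eps). Then 0 < |s + 7| < delta forces both bounds, so |(2s - 11)/(s + 5) − (25/2)| < eps.

delta = min(1, (2/21)eps)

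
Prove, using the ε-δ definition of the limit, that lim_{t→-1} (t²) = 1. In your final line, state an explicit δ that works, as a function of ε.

δ = min(1, ε/3)

Suppose ε > 0. We seek δ > 0 with 0 < |t + 1| < δ ⇒ |t² − 1| < ε.
Factor: t² − 1 = (t + 1)(t - 1), so |t² − 1| = |t + 1|·|t - 1|.
Restrict δ ≤ 1. Then |t + 1| < 1 gives |t| < 2, so by the triangle inequality |t - 1| ≤ 2 + 1 = 3.
Hence |t² − 1| ≤ 3|t + 1|, which is < ε once |t + 1| < ε/3.
Take δ = min(1, ε/3). If 0 < |t + 1| < δ then both bounds hold and |t² − 1| ≤ 3|t + 1| < 3·(ε/3) = ε.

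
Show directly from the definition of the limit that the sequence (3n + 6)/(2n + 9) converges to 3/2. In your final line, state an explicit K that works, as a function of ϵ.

Fix ϵ > 0. For n ≥ 1, |(3n + 6)/(2n + 9) − (3/2)| = |-15|/(2(2n + 9)) = 15/(2(2n + 9)).
Since 2n + 9 ≥ 2n for n ≥ 1, this is ≤ 15/(2·2n) = (15/4)/n.
So |(3n + 6)/(2n + 9) − (3/2)| < ϵ whenever n > (15/4)/ϵ.
Take K = (15/4)/ϵ. If n > K then |(3n + 6)/(2n + 9) − (3/2)| ≤ (15/4)/n < ϵ.

K = (15/4)/ϵ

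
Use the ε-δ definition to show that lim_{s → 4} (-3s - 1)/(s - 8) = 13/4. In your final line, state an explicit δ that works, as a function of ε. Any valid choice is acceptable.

Suppose ε > 0. We want δ > 0 with 0 < |s − 4| < δ ⇒ |(-3s - 1)/(s - 8) − (13/4)| < ε.
Combining over a common denominator, (-3s - 1)/(s - 8) − (13/4) = [(-3s - 1)·(-4) − (-13)·(s - 8)] / [(-4)·(s - 8)] = 25(s − 4) / ((-4)(s - 8)).
So |(-3s - 1)/(s - 8) − (13/4)| = 25|s − 4| / (4·|s − 8|).
Restrict δ ≤ 2. Then |s − 4| < 2 gives |s − 8| = |(s − 4) + (-4)| ≥ 4 − 2 = 2.
Hence |(-3s - 1)/(s - 8) − (13/4)| < 25|s − 4|/(4·2) = (25/8)|s − 4|, which is < ε once |s − 4| < (8/25)ε.
Take δ = min(2, (8/25)ε). Then 0 < |s − 4| < δ forces both bounds, so |(-3s - 1)/(s - 8) − (13/4)| < ε.

δ = min(2, (8/25)ε)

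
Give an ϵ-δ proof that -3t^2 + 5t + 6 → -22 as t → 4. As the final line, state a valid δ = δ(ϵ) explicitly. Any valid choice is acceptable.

δ = min(1, ϵ/22)

Fix ϵ > 0. We want δ > 0 such that 0 < |t − 4| < δ implies |(-3t^2 + 5t + 6) + 22| < ϵ.
(-3t^2 + 5t + 6) + 22 = -3t^2 + 5t + 28 = (t − 4)(-3t - 7).
So |(-3t^2 + 5t + 6) + 22| = |t − 4|·|-3t - 7|.
Assume first that |t − 4| < 1, so |t| < 5. Then |-3t - 7| ≤ 3·5 + 7 = 22.
Hence |(-3t^2 + 5t + 6) + 22| ≤ 22|t − 4| < ϵ provided |t − 4| < ϵ/22.
Take δ = min(1, ϵ/22). Then 0 < |t − 4| < δ gives both |t − 4| < 1 and |t − 4| < ϵ/22, so |(-3t^2 + 5t + 6) + 22| < ϵ.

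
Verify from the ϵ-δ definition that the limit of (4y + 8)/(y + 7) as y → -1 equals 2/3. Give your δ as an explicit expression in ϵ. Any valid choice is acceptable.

Fix ϵ > 0. We want δ > 0 with 0 < |y + 1| < δ ⇒ |(4y + 8)/(y + 7) − (2/3)| < ϵ.
Combining over a common denominator, (4y + 8)/(y + 7) − (2/3) = [(4y + 8)·6 − 4·(y + 7)] / [6·(y + 7)] = 20(y + 1) / (6(y + 7)).
So |(4y + 8)/(y + 7) − (2/3)| = 20|y + 1| / (6·|y + 7|).
Require δ ≤ 3, so |y + 7| ≥ |6| − |y + 1| > 6 − 3 = 3.
Hence |(4y + 8)/(y + 7) − (2/3)| < 20|y + 1|/(6·3) = (10/9)|y + 1|, which is < ϵ once |y + 1| < (9/10)ϵ.
Take δ = min(3, (9/10)ϵ). Then 0 < |y + 1| < δ forces both bounds, so |(4y + 8)/(y + 7) − (2/3)| < ϵ.

δ = min(3, (9/10)ϵ)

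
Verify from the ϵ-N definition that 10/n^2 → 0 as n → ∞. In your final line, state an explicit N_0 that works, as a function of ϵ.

N_0 = (10/ϵ)^{1/2}

Fix ϵ > 0. For n ≥ 1, |10/n^2 − 0| = 10/n^2.
10/n^2 < ϵ ⇔ n^2 > 10/ϵ ⇔ n > (10/ϵ)^{1/2}.
Take N_0 = (10/ϵ)^{1/2}. Then n > N_0 implies 10/n^2 < ϵ.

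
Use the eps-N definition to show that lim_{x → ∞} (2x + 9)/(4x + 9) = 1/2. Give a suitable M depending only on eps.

M = (9/8)/eps

Let eps > 0 be given. We seek M > 0 such that x > M implies |(2x + 9)/(4x + 9) − (1/2)| < eps.
(2x + 9)/(4x + 9) − (1/2) = (4(2x + 9) − 2(4x + 9)) / (4(4x + 9)) = 18/(4(4x + 9)).
For x > 0 we have 4x + 9 > 4x, so |(2x + 9)/(4x + 9) − (1/2)| = 18/(4(4x + 9)) < 18/(4·4x) = (9/8)/x.
Thus |(2x + 9)/(4x + 9) − (1/2)| < eps whenever x > (9/8)/eps.
Take M = (9/8)/eps. If x > M then |(2x + 9)/(4x + 9) − (1/2)| < (9/8)/x < eps.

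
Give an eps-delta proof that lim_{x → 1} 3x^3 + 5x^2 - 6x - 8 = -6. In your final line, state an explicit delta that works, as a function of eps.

delta = min(2, eps/53)

Fix eps > 0. We want delta > 0 such that 0 < |x − 1| < delta implies |(3x^3 + 5x^2 - 6x - 8) + 6| < eps.
(3x^3 + 5x^2 - 6x - 8) + 6 = 3x^3 + 5x^2 - 6x - 2 = (x − 1)(3x^2 + 8x + 2).
So |(3x^3 + 5x^2 - 6x - 8) + 6| = |x − 1|·|3x^2 + 8x + 2|.
Require delta ≤ 2. Then |x − 1| < 2 gives |x| < 3, and by the triangle inequality |3x^2 + 8x + 2| ≤ 3·3^2 + 8·3 + 2 = 53.
Hence |(3x^3 + 5x^2 - 6x - 8) + 6| ≤ 53|x − 1| < eps provided |x − 1| < eps/53.
Take delta = min(2, eps/53). Then 0 < |x − 1| < delta gives both |x − 1| < 2 and |x − 1| < eps/53, so |(3x^3 + 5x^2 - 6x - 8) + 6| < eps.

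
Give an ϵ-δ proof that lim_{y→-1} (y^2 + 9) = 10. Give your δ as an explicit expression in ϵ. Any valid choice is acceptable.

Let ϵ > 0. We want δ > 0 such that 0 < |y + 1| < δ implies |(y^2 + 9) − 10| < ϵ.
(y^2 + 9) − 10 = y^2 - 1 = (y + 1)(y - 1).
So |(y^2 + 9) − 10| = |y + 1|·|y - 1|.
Assume first that |y + 1| < 1, so |y| < 2. Then |y - 1| ≤ 2 + 1 = 3.
Hence |(y^2 + 9) − 10| ≤ 3|y + 1| < ϵ provided |y + 1| < ϵ/3.
Take δ = min(1, ϵ/3). Then 0 < |y + 1| < δ gives both |y + 1| < 1 and |y + 1| < ϵ/3, so |(y^2 + 9) − 10| < ϵ.

δ = min(1, ϵ/3)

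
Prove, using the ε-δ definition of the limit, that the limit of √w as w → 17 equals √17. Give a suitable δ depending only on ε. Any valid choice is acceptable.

δ = min(17, √17·ε)

Let ε > 0 be given. We want δ > 0 such that 0 < |w − 17| < δ implies |√w − √17| < ε.
Rationalise: √w − √17 = (w − 17)/(√w + √17), so |√w − √17| = |w − 17|/(√w + √17).
Restrict δ ≤ 17 so that |w − 17| < 17 forces w > 0, and then √w + √17 > √17.
Hence |√w − √17| < |w − 17|/√17, which is < ε once |w − 17| < √17·ε.
Take δ = min(17, √17·ε). If 0 < |w − 17| < δ then w > 0 and |√w − √17| < |w − 17|/√17 < ε.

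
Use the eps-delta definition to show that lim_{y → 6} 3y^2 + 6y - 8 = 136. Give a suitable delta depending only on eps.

delta = min(1, eps/45)

Let eps > 0 be given. We want delta > 0 such that 0 < |y − 6| < delta implies |(3y^2 + 6y - 8) − 136| < eps.
(3y^2 + 6y - 8) − 136 = 3y^2 + 6y - 144 = (y − 6)(3y + 24).
So |(3y^2 + 6y - 8) − 136| = |y − 6|·|3y + 24|.
Assume first that |y − 6| < 1, so |y| < 7. Then |3y + 24| ≤ 3·7 + 24 = 45.
Hence |(3y^2 + 6y - 8) − 136| ≤ 45|y − 6| < eps provided |y − 6| < eps/45.
Choosing delta = min(1, eps/45) ensures both conditions, hence |(3y^2 + 6y - 8) − 136| < eps.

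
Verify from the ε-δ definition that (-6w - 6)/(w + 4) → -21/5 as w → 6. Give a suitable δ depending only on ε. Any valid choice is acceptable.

δ = min(5, (25/9)ε)

Suppose ε > 0. We want δ > 0 with 0 < |w − 6| < δ ⇒ |(-6w - 6)/(w + 4) + 21/5| < ε.
Combining over a common denominator, (-6w - 6)/(w + 4) + 21/5 = [(-6w - 6)·10 − (-42)·(w + 4)] / [10·(w + 4)] = -18(w − 6) / (10(w + 4)).
So |(-6w - 6)/(w + 4) + 21/5| = 18|w − 6| / (10·|w + 4|).
Restrict δ ≤ 5. Then |w − 6| < 5 gives |w + 4| = |(w − 6) + 10| ≥ 10 − 5 = 5.
Hence |(-6w - 6)/(w + 4) + 21/5| < 18|w − 6|/(10·5) = (9/25)|w − 6|, which is < ε once |w − 6| < (25/9)ε.
Take δ = min(5, (25/9)ε). Then 0 < |w − 6| < δ forces both bounds, so |(-6w - 6)/(w + 4) + 21/5| < ε.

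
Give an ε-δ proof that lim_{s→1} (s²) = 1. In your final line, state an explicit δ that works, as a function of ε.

Let ε > 0. We seek δ > 0 with 0 < |s − 1| < δ ⇒ |s² − 1| < ε.
Factor: s² − 1 = (s − 1)(s + 1), so |s² − 1| = |s − 1|·|s + 1|.
Restrict δ ≤ 1. Then |s − 1| < 1 gives |s| < 2, so by the triangle inequality |s + 1| ≤ 2 + 1 = 3.
Hence |s² − 1| ≤ 3|s − 1|, which is < ε once |s − 1| < ε/3.
Take δ = min(1, ε/3). If 0 < |s − 1| < δ then both bounds hold and |s² − 1| ≤ 3|s − 1| < 3·(ε/3) = ε.

δ = min(1, ε/3)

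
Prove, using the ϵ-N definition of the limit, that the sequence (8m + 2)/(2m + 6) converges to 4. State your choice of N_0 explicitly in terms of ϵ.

N_0 = 11/ϵ

Let ϵ > 0 be given. For m ≥ 1, |(8m + 2)/(2m + 6) − 4| = |-44|/(2(2m + 6)) = 44/(2(2m + 6)).
Since 2m + 6 ≥ 2m for m ≥ 1, this is ≤ 44/(2·2m) = 11/m.
So |(8m + 2)/(2m + 6) − 4| < ϵ whenever m > 11/ϵ.
Take N_0 = 11/ϵ. If m > N_0 then |(8m + 2)/(2m + 6) − 4| ≤ 11/m < ϵ.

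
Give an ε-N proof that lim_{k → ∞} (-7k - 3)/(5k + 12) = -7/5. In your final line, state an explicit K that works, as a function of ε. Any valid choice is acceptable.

K = (69/25)/ε

Fix ε > 0. For k ≥ 1, |(-7k - 3)/(5k + 12) + 7/5| = |69|/(5(5k + 12)) = 69/(5(5k + 12)).
Since 5k + 12 ≥ 5k for k ≥ 1, this is ≤ 69/(5·5k) = (69/25)/k.
So |(-7k - 3)/(5k + 12) + 7/5| < ε whenever k > (69/25)/ε.
Take K = (69/25)/ε. If k > K then |(-7k - 3)/(5k + 12) + 7/5| ≤ (69/25)/k < ε.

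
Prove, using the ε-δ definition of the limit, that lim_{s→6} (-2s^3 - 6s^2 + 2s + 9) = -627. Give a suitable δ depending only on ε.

δ = min(1, ε/330)

Fix ε > 0. We want δ > 0 such that 0 < |s − 6| < δ implies |(-2s^3 - 6s^2 + 2s + 9) + 627| < ε.
(-2s^3 - 6s^2 + 2s + 9) + 627 = -2s^3 - 6s^2 + 2s + 636 = (s − 6)(-2s^2 - 18s - 106).
So |(-2s^3 - 6s^2 + 2s + 9) + 627| = |s − 6|·|-2s^2 - 18s - 106|.
Assume first that |s − 6| < 1, so |s| < 7. Then |-2s^2 - 18s - 106| ≤ 2·7^2 + 18·7 + 106 = 330.
Hence |(-2s^3 - 6s^2 + 2s + 9) + 627| ≤ 330|s − 6| < ε provided |s − 6| < ε/330.
Choosing δ = min(1, ε/330) ensures both conditions, hence |(-2s^3 - 6s^2 + 2s + 9) + 627| < ε.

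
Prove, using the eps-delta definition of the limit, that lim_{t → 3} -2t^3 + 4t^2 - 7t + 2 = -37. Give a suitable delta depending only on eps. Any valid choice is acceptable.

delta = min(2, eps/73)

Suppose eps > 0. We want delta > 0 such that 0 < |t − 3| < delta implies |(-2t^3 + 4t^2 - 7t + 2) + 37| < eps.
(-2t^3 + 4t^2 - 7t + 2) + 37 = -2t^3 + 4t^2 - 7t + 39 = (t − 3)(-2t^2 - 2t - 13).
So |(-2t^3 + 4t^2 - 7t + 2) + 37| = |t − 3|·|-2t^2 - 2t - 13|.
Require delta ≤ 2. Then |t − 3| < 2 gives |t| < 5, and by the triangle inequality |-2t^2 - 2t - 13| ≤ 2·5^2 + 2·5 + 13 = 73.
Hence |(-2t^3 + 4t^2 - 7t + 2) + 37| ≤ 73|t − 3| < eps provided |t − 3| < eps/73.
Take delta = min(2, eps/73). Then 0 < |t − 3| < delta gives both |t − 3| < 2 and |t − 3| < eps/73, so |(-2t^3 + 4t^2 - 7t + 2) + 37| < eps.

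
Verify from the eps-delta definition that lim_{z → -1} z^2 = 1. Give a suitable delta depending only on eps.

delta = min(1, eps/3)

Suppose eps > 0. We seek delta > 0 with 0 < |z + 1| < delta ⇒ |z^2 − 1| < eps.
Factor: z^2 − 1 = (z + 1)(z - 1), so |z^2 − 1| = |z + 1|·|z - 1|.
Impose delta ≤ 1 so that |z| < 2; then |z - 1| ≤ 3.
Hence |z^2 − 1| ≤ 3|z + 1|, which is < eps once |z + 1| < eps/3.
Take delta = min(1, eps/3). If 0 < |z + 1| < delta then both bounds hold and |z^2 − 1| ≤ 3|z + 1| < 3·(eps/3) = eps.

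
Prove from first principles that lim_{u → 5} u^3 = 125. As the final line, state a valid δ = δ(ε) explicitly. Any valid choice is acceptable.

Suppose ε > 0. We seek δ > 0 with 0 < |u − 5| < δ ⇒ |u^3 − 125| < ε.
Factor: u^3 − 125 = (u − 5)(u^2 + 5u + 25), so |u^3 − 125| = |u − 5|·|u^2 + 5u + 25|.
Impose δ ≤ 1 so that |u| < 6; then |u^2 + 5u + 25| ≤ 91.
Hence |u^3 − 125| ≤ 91|u − 5|, which is < ε once |u − 5| < ε/91.
Take δ = min(1, ε/91). If 0 < |u − 5| < δ then both bounds hold and |u^3 − 125| ≤ 91|u − 5| < 91·(ε/91) = ε.

δ = min(1, ε/91)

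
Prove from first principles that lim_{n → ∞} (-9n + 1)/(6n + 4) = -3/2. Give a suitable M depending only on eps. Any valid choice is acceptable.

Fix eps > 0. For n ≥ 1, |(-9n + 1)/(6n + 4) + 3/2| = |42|/(6(6n + 4)) = 42/(6(6n + 4)).
Since 6n + 4 ≥ 6n for n ≥ 1, this is ≤ 42/(6·6n) = (7/6)/n.
So |(-9n + 1)/(6n + 4) + 3/2| < eps whenever n > (7/6)/eps.
Take M = (7/6)/eps. If n > M then |(-9n + 1)/(6n + 4) + 3/2| ≤ (7/6)/n < eps.

M = (7/6)/eps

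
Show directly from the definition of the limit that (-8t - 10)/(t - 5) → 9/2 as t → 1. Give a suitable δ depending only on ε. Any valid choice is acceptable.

Suppose ε > 0. We want δ > 0 with 0 < |t − 1| < δ ⇒ |(-8t - 10)/(t - 5) − (9/2)| < ε.
Combining over a common denominator, (-8t - 10)/(t - 5) − (9/2) = [(-8t - 10)·(-4) − (-18)·(t - 5)] / [(-4)·(t - 5)] = 50(t − 1) / ((-4)(t - 5)).
So |(-8t - 10)/(t - 5) − (9/2)| = 50|t − 1| / (4·|t − 5|).
Restrict δ ≤ 2. Then |t − 1| < 2 gives |t − 5| = |(t − 1) + (-4)| ≥ 4 − 2 = 2.
Hence |(-8t - 10)/(t - 5) − (9/2)| < 50|t − 1|/(4·2) = (25/4)|t − 1|, which is < ε once |t − 1| < (4/25)ε.
Take δ = min(2, (4/25)ε). Then 0 < |t − 1| < δ forces both bounds, so |(-8t - 10)/(t - 5) − (9/2)| < ε.

δ = min(2, (4/25)ε)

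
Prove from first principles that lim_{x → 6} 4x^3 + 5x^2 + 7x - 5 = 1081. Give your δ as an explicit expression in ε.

Fix ε > 0. We want δ > 0 such that 0 < |x − 6| < δ implies |(4x^3 + 5x^2 + 7x - 5) − 1081| < ε.
(4x^3 + 5x^2 + 7x - 5) − 1081 = 4x^3 + 5x^2 + 7x - 1086 = (x − 6)(4x^2 + 29x + 181).
So |(4x^3 + 5x^2 + 7x - 5) − 1081| = |x − 6|·|4x^2 + 29x + 181|.
Assume first that |x − 6| < 2, so |x| < 8. Then |4x^2 + 29x + 181| ≤ 4·8^2 + 29·8 + 181 = 669.
Hence |(4x^3 + 5x^2 + 7x - 5) − 1081| ≤ 669|x − 6| < ε provided |x − 6| < ε/669.
Take δ = min(2, ε/669). Then 0 < |x − 6| < δ gives both |x − 6| < 2 and |x − 6| < ε/669, so |(4x^3 + 5x^2 + 7x - 5) − 1081| < ε.

δ = min(2, ε/669)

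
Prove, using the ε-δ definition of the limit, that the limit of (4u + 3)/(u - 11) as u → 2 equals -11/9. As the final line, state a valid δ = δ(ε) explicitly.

δ = min(9/2, (81/94)ε)

Let ε > 0. We want δ > 0 with 0 < |u − 2| < δ ⇒ |(4u + 3)/(u - 11) + 11/9| < ε.
Combining over a common denominator, (4u + 3)/(u - 11) + 11/9 = [(4u + 3)·(-9) − 11·(u - 11)] / [(-9)·(u - 11)] = -47(u − 2) / ((-9)(u - 11)).
So |(4u + 3)/(u - 11) + 11/9| = 47|u − 2| / (9·|u − 11|).
Require δ ≤ 9/2, so |u − 11| ≥ |-9| − |u − 2| > 9 − 9/2 = 9/2.
Hence |(4u + 3)/(u - 11) + 11/9| < 47|u − 2|/(9·(9/2)) = (94/81)|u − 2|, which is < ε once |u − 2| < (81/94)ε.
Take δ = min(9/2, (81/94)ε). Then 0 < |u − 2| < δ forces both bounds, so |(4u + 3)/(u - 11) + 11/9| < ε.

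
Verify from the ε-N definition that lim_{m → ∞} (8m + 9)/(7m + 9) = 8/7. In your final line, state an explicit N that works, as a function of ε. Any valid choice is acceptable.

N = (9/49)/ε

Suppose ε > 0. For m ≥ 1, |(8m + 9)/(7m + 9) − (8/7)| = |-9|/(7(7m + 9)) = 9/(7(7m + 9)).
Since 7m + 9 ≥ 7m for m ≥ 1, this is ≤ 9/(7·7m) = (9/49)/m.
So |(8m + 9)/(7m + 9) − (8/7)| < ε whenever m > (9/49)/ε.
Take N = (9/49)/ε. If m > N then |(8m + 9)/(7m + 9) − (8/7)| ≤ (9/49)/m < ε.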